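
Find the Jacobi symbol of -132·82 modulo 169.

By multiplicativity, (-132·82|169) = (-132|169)·(82|169).
First factor (-132|169):
(-132|169)
  = (37|169)    [-132 ≡ 37 mod 169]
  = (169|37)    [QR: 37 ≡ 1 mod 4, sign kept]
  = (21|37)    [169 ≡ 21 mod 37]
  = (37|21)    [QR: 21 ≡ 1 mod 4, sign kept]
  = (16|21)    [37 ≡ 16 mod 21]
  = (1|21)    [21 ≡ 5 mod 8 ⇒ (2|21)^4 = +1]
  = 1    [(1|21) = 1]
Second factor (82|169):
(82|169)
  = (41|169)    [169 ≡ 1 mod 8 ⇒ (2|169) = +1]
  = (169|41)    [QR: 41 ≡ 1 mod 4, sign kept]
  = (5|41)    [169 ≡ 5 mod 41]
  = (41|5)    [QR: 5 ≡ 1 mod 4, sign kept]
  = (1|5)    [41 ≡ 1 mod 5]
  = 1    [(1|5) = 1]
Product: (1)·(1) = 1.

1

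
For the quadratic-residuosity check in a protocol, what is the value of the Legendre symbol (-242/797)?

Reduce the numerator: -242 ≡ 555 (mod 797), so (-242/797) = (555/797).
797 ≡ 1 (mod 4), so quadratic reciprocity gives (555/797) = (797/555). Reduce: 797 ≡ 242 (mod 555). Now have (242/555).
Factor out 2: 242 = 2·121. Since 555 ≡ 3 (mod 8), (2/555) = -1. Now have -(121/555).
121 ≡ 1 (mod 4), so quadratic reciprocity gives (121/555) = (555/121). Reduce: 555 ≡ 71 (mod 121). Now have -(71/121).
121 ≡ 1 (mod 4), so quadratic reciprocity gives (71/121) = (121/71). Reduce: 121 ≡ 50 (mod 71). Now have -(50/71).
Factor out 2: 50 = 2·25. Since 71 ≡ 7 (mod 8), (2/71) = +1. Now have -(25/71).
25 ≡ 1 (mod 4), so quadratic reciprocity gives (25/71) = (71/25). Reduce: 71 ≡ 21 (mod 25). Now have -(21/25).
21 ≡ 1 (mod 4), so quadratic reciprocity gives (21/25) = (25/21). Reduce: 25 ≡ 4 (mod 21). Now have -(4/21).
Factor out 2: 4 = 2^2. Since 21 ≡ 5 (mod 8), (2/21) = -1, and (2/21)^2 = +1. Now have -(1/21).
(1/21) = 1. Collecting the sign factors: -1.

-1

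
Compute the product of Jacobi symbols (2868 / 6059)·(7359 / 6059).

By multiplicativity, (2868·7359 / 6059) = (2868 / 6059)·(7359 / 6059).
First factor (2868 / 6059):
(2868 / 6059)
  = (717 / 6059)    [6059 ≡ 3 mod 8 ⇒ (2 / 6059)^2 = +1]
  = (6059 / 717)    [QR: 717 ≡ 1 mod 4, sign kept]
  = (323 / 717)    [6059 ≡ 323 mod 717]
  = (717 / 323)    [QR: 717 ≡ 1 mod 4, sign kept]
  = (71 / 323)    [717 ≡ 71 mod 323]
  = -(323 / 71)    [QR: both ≡ 3 mod 4, sign flips]
  = -(39 / 71)    [323 ≡ 39 mod 71]
  = (71 / 39)    [QR: both ≡ 3 mod 4, sign flips]
  = (32 / 39)    [71 ≡ 32 mod 39]
  = (1 / 39)    [39 ≡ 7 mod 8 ⇒ (2 / 39)^5 = +1]
  = 1    [(1 / 39) = 1]
Second factor (7359 / 6059):
(7359 / 6059)
  = (1300 / 6059)    [7359 ≡ 1300 mod 6059]
  = (325 / 6059)    [6059 ≡ 3 mod 8 ⇒ (2 / 6059)^2 = +1]
  = (6059 / 325)    [QR: 325 ≡ 1 mod 4, sign kept]
  = (209 / 325)    [6059 ≡ 209 mod 325]
  = (325 / 209)    [QR: 209 ≡ 1 mod 4, sign kept]
  = (116 / 209)    [325 ≡ 116 mod 209]
  = (29 / 209)    [209 ≡ 1 mod 8 ⇒ (2 / 209)^2 = +1]
  = (209 / 29)    [QR: 29 ≡ 1 mod 4, sign kept]
  = (6 / 29)    [209 ≡ 6 mod 29]
  = -(3 / 29)    [29 ≡ 5 mod 8 ⇒ (2 / 29) = -1]
  = -(29 / 3)    [QR: 29 ≡ 1 mod 4, sign kept]
  = -(2 / 3)    [29 ≡ 2 mod 3]
  = (1 / 3)    [3 ≡ 3 mod 8 ⇒ (2 / 3) = -1]
  = 1    [(1 / 3) = 1]
Product: (1)·(1) = 1.

1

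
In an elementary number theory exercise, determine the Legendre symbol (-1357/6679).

Pull out -1: (-1357/6679) = (-1/6679)·(1357/6679). Since 6679 ≡ 3 (mod 4), (-1/6679) = -1. Now have -(1357/6679).
1357 ≡ 1 (mod 4), so quadratic reciprocity gives (1357/6679) = (6679/1357). Reduce: 6679 ≡ 1251 (mod 1357). Now have -(1251/1357).
1357 ≡ 1 (mod 4), so quadratic reciprocity gives (1251/1357) = (1357/1251). Reduce: 1357 ≡ 106 (mod 1251). Now have -(106/1251).
Factor out 2: 106 = 2·53. Since 1251 ≡ 3 (mod 8), (2/1251) = -1. Now have (53/1251).
53 ≡ 1 (mod 4), so quadratic reciprocity gives (53/1251) = (1251/53). Reduce: 1251 ≡ 32 (mod 53). Now have (32/53).
Factor out 2: 32 = 2^5. Since 53 ≡ 5 (mod 8), (2/53) = -1, and (2/53)^5 = -1. Now have -(1/53).
(1/53) = 1. Collecting the sign factors: -1.

-1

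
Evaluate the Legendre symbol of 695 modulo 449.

(695|449)
  = (246|449)    [695 ≡ 246 mod 449]
  = (123|449)    [449 ≡ 1 mod 8 ⇒ (2|449) = +1]
  = (449|123)    [QR: 449 ≡ 1 mod 4, sign kept]
  = (80|123)    [449 ≡ 80 mod 123]
  = (5|123)    [123 ≡ 3 mod 8 ⇒ (2|123)^4 = +1]
  = (123|5)    [QR: 5 ≡ 1 mod 4, sign kept]
  = (3|5)    [123 ≡ 3 mod 5]
  = (5|3)    [QR: 5 ≡ 1 mod 4, sign kept]
  = (2|3)    [5 ≡ 2 mod 3]
  = -(1|3)    [3 ≡ 3 mod 8 ⇒ (2|3) = -1]
  = -1    [(1|3) = 1]

-1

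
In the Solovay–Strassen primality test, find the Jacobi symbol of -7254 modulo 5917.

Reduce the numerator: -7254 ≡ 4580 (mod 5917), so (-7254|5917) = (4580|5917).
Factor out 2: 4580 = 2^2·1145. Since 5917 ≡ 5 (mod 8), (2|5917) = -1, and (2|5917)^2 = +1. Now have (1145|5917).
1145 ≡ 1 (mod 4), so quadratic reciprocity gives (1145|5917) = (5917|1145). Reduce: 5917 ≡ 192 (mod 1145). Now have (192|1145).
Factor out 2: 192 = 2^6·3. Since 1145 ≡ 1 (mod 8), (2|1145) = +1, and (2|1145)^6 = +1. Now have (3|1145).
1145 ≡ 1 (mod 4), so quadratic reciprocity gives (3|1145) = (1145|3). Reduce: 1145 ≡ 2 (mod 3). Now have (2|3).
Factor out 2: 2 = 2. Since 3 ≡ 3 (mod 8), (2|3) = -1. Now have -(1|3).
(1|3) = 1. Collecting the sign factors: -1.

-1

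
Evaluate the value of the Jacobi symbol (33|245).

33 ≡ 1 (mod 4), so quadratic reciprocity gives (33|245) = (245|33). Reduce: 245 ≡ 14 (mod 33). Now have (14|33).
Factor out 2: 14 = 2·7. Since 33 ≡ 1 (mod 8), (2|33) = +1. Now have (7|33).
33 ≡ 1 (mod 4), so quadratic reciprocity gives (7|33) = (33|7). Reduce: 33 ≡ 5 (mod 7). Now have (5|7).
5 ≡ 1 (mod 4), so quadratic reciprocity gives (5|7) = (7|5). Reduce: 7 ≡ 2 (mod 5). Now have (2|5).
Factor out 2: 2 = 2. Since 5 ≡ 5 (mod 8), (2|5) = -1. Now have -(1|5).
(1|5) = 1. Collecting the sign factors: -1.

-1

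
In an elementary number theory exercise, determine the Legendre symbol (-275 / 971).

(-275 / 971)
  = -(275 / 971)    [971 ≡ 3 mod 4 ⇒ (-1 / 971) = -1]
  = (971 / 275)    [QR: both ≡ 3 mod 4, sign flips]
  = (146 / 275)    [971 ≡ 146 mod 275]
  = -(73 / 275)    [275 ≡ 3 mod 8 ⇒ (2 / 275) = -1]
  = -(275 / 73)    [QR: 73 ≡ 1 mod 4, sign kept]
  = -(56 / 73)    [275 ≡ 56 mod 73]
  = -(7 / 73)    [73 ≡ 1 mod 8 ⇒ (2 / 73)^3 = +1]
  = -(73 / 7)    [QR: 73 ≡ 1 mod 4, sign kept]
  = -(3 / 7)    [73 ≡ 3 mod 7]
  = (7 / 3)    [QR: both ≡ 3 mod 4, sign flips]
  = (1 / 3)    [7 ≡ 1 mod 3]
  = 1    [(1 / 3) = 1]

1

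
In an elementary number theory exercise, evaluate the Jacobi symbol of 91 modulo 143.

Both 91 ≡ 3 and 143 ≡ 3 (mod 4), so reciprocity gives (91/143) = -(143/91). Reduce: 143 ≡ 52 (mod 91). Now have -(52/91).
Factor out 2: 52 = 2^2·13. Since 91 ≡ 3 (mod 8), (2/91) = -1, and (2/91)^2 = +1. Now have -(13/91).
13 ≡ 1 (mod 4), so quadratic reciprocity gives (13/91) = (91/13). Reduce: 91 ≡ 0 (mod 13). Now have -(0/13).
The numerator is now 0 with denominator 13 > 1: the symbol is 0.

0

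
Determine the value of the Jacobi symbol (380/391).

-1

Factor out 2: 380 = 2^2·95. Since 391 ≡ 7 (mod 8), (2/391) = +1, and (2/391)^2 = +1. Now have (95/391).
Both 95 ≡ 3 and 391 ≡ 3 (mod 4), so reciprocity gives (95/391) = -(391/95). Reduce: 391 ≡ 11 (mod 95). Now have -(11/95).
Both 11 ≡ 3 and 95 ≡ 3 (mod 4), so reciprocity gives (11/95) = -(95/11). Reduce: 95 ≡ 7 (mod 11). Now have (7/11).
Both 7 ≡ 3 and 11 ≡ 3 (mod 4), so reciprocity gives (7/11) = -(11/7). Reduce: 11 ≡ 4 (mod 7). Now have -(4/7).
Factor out 2: 4 = 2^2. Since 7 ≡ 7 (mod 8), (2/7) = +1, and (2/7)^2 = +1. Now have -(1/7).
(1/7) = 1. Collecting the sign factors: -1.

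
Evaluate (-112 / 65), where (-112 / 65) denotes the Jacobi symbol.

Reduce the numerator: -112 ≡ 18 (mod 65), so (-112 / 65) = (18 / 65).
Factor out 2: 18 = 2·9. Since 65 ≡ 1 (mod 8), (2 / 65) = +1. Now have (9 / 65).
9 ≡ 1 (mod 4), so quadratic reciprocity gives (9 / 65) = (65 / 9). Reduce: 65 ≡ 2 (mod 9). Now have (2 / 9).
Factor out 2: 2 = 2. Since 9 ≡ 1 (mod 8), (2 / 9) = +1. Now have (1 / 9).
(1 / 9) = 1. Collecting the sign factors: 1.

1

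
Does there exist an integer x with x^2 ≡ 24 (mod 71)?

Factor out 2: 24 = 2^3·3. Since 71 ≡ 7 (mod 8), (2/71) = +1, and (2/71)^3 = +1. Now have (3/71).
Both 3 ≡ 3 and 71 ≡ 3 (mod 4), so reciprocity gives (3/71) = -(71/3). Reduce: 71 ≡ 2 (mod 3). Now have -(2/3).
Factor out 2: 2 = 2. Since 3 ≡ 3 (mod 8), (2/3) = -1. Now have (1/3).
(1/3) = 1. Collecting the sign factors: 1.
(24/71) = 1, and 71 is prime, so 24 is a quadratic residue mod 71.

yes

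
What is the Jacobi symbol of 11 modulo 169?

169 ≡ 1 (mod 4), so quadratic reciprocity gives (11 / 169) = (169 / 11). Reduce: 169 ≡ 4 (mod 11). Now have (4 / 11).
Factor out 2: 4 = 2^2. Since 11 ≡ 3 (mod 8), (2 / 11) = -1, and (2 / 11)^2 = +1. Now have (1 / 11).
(1 / 11) = 1. Collecting the sign factors: 1.

1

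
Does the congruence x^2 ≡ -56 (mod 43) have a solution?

no

Pull out -1: (-56/43) = (-1/43)·(56/43). Since 43 ≡ 3 (mod 4), (-1/43) = -1. Now have -(56/43).
Reduce the numerator: 56 ≡ 13 (mod 43), so (56/43) = (13/43).
13 ≡ 1 (mod 4), so quadratic reciprocity gives (13/43) = (43/13). Reduce: 43 ≡ 4 (mod 13). Now have -(4/13).
Factor out 2: 4 = 2^2. Since 13 ≡ 5 (mod 8), (2/13) = -1, and (2/13)^2 = +1. Now have -(1/13).
(1/13) = 1. Collecting the sign factors: -1.
(-56/43) = -1, and 43 is prime, so -56 is not a quadratic residue mod 43.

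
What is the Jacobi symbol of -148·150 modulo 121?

1

By multiplicativity, (-148·150/121) = (-148/121)·(150/121).
First factor (-148/121):
Pull out -1: (-148/121) = (-1/121)·(148/121). Since 121 ≡ 1 (mod 4), (-1/121) = +1. Now have (148/121).
Reduce the numerator: 148 ≡ 27 (mod 121), so (148/121) = (27/121).
121 ≡ 1 (mod 4), so quadratic reciprocity gives (27/121) = (121/27). Reduce: 121 ≡ 13 (mod 27). Now have (13/27).
13 ≡ 1 (mod 4), so quadratic reciprocity gives (13/27) = (27/13). Reduce: 27 ≡ 1 (mod 13). Now have (1/13).
(1/13) = 1. Collecting the sign factors: 1.
Second factor (150/121):
Reduce the numerator: 150 ≡ 29 (mod 121), so (150/121) = (29/121).
29 ≡ 1 (mod 4), so quadratic reciprocity gives (29/121) = (121/29). Reduce: 121 ≡ 5 (mod 29). Now have (5/29).
5 ≡ 1 (mod 4), so quadratic reciprocity gives (5/29) = (29/5). Reduce: 29 ≡ 4 (mod 5). Now have (4/5).
Factor out 2: 4 = 2^2. Since 5 ≡ 5 (mod 8), (2/5) = -1, and (2/5)^2 = +1. Now have (1/5).
(1/5) = 1. Collecting the sign factors: 1.
Product: (1)·(1) = 1.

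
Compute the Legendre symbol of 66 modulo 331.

-1

(66|331)
  = -(33|331)    [331 ≡ 3 mod 8 ⇒ (2|331) = -1]
  = -(331|33)    [QR: 33 ≡ 1 mod 4, sign kept]
  = -(1|33)    [331 ≡ 1 mod 33]
  = -1    [(1|33) = 1]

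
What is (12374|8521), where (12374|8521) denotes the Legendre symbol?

Reduce the numerator: 12374 ≡ 3853 (mod 8521), so (12374|8521) = (3853|8521).
3853 ≡ 1 (mod 4), so quadratic reciprocity gives (3853|8521) = (8521|3853). Reduce: 8521 ≡ 815 (mod 3853). Now have (815|3853).
3853 ≡ 1 (mod 4), so quadratic reciprocity gives (815|3853) = (3853|815). Reduce: 3853 ≡ 593 (mod 815). Now have (593|815).
593 ≡ 1 (mod 4), so quadratic reciprocity gives (593|815) = (815|593). Reduce: 815 ≡ 222 (mod 593). Now have (222|593).
Factor out 2: 222 = 2·111. Since 593 ≡ 1 (mod 8), (2|593) = +1. Now have (111|593).
593 ≡ 1 (mod 4), so quadratic reciprocity gives (111|593) = (593|111). Reduce: 593 ≡ 38 (mod 111). Now have (38|111).
Factor out 2: 38 = 2·19. Since 111 ≡ 7 (mod 8), (2|111) = +1. Now have (19|111).
Both 19 ≡ 3 and 111 ≡ 3 (mod 4), so reciprocity gives (19|111) = -(111|19). Reduce: 111 ≡ 16 (mod 19). Now have -(16|19).
Factor out 2: 16 = 2^4. Since 19 ≡ 3 (mod 8), (2|19) = -1, and (2|19)^4 = +1. Now have -(1|19).
(1|19) = 1. Collecting the sign factors: -1.

-1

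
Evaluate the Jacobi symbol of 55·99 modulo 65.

By multiplicativity, (55·99/65) = (55/65)·(99/65).
First factor (55/65):
(55/65)
  = (65/55)    [QR: 65 ≡ 1 mod 4, sign kept]
  = (10/55)    [65 ≡ 10 mod 55]
  = (5/55)    [55 ≡ 7 mod 8 ⇒ (2/55) = +1]
  = (55/5)    [QR: 5 ≡ 1 mod 4, sign kept]
  = (0/5)    [55 ≡ 0 mod 5]
  = 0    [numerator 0, gcd > 1]
Second factor (99/65):
(99/65)
  = (34/65)    [99 ≡ 34 mod 65]
  = (17/65)    [65 ≡ 1 mod 8 ⇒ (2/65) = +1]
  = (65/17)    [QR: 17 ≡ 1 mod 4, sign kept]
  = (14/17)    [65 ≡ 14 mod 17]
  = (7/17)    [17 ≡ 1 mod 8 ⇒ (2/17) = +1]
  = (17/7)    [QR: 17 ≡ 1 mod 4, sign kept]
  = (3/7)    [17 ≡ 3 mod 7]
  = -(7/3)    [QR: both ≡ 3 mod 4, sign flips]
  = -(1/3)    [7 ≡ 1 mod 3]
  = -1    [(1/3) = 1]
Product: (0)·(-1) = 0.

0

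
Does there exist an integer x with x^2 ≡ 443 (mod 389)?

yes

Reduce the numerator: 443 ≡ 54 (mod 389), so (443|389) = (54|389).
Factor out 2: 54 = 2·27. Since 389 ≡ 5 (mod 8), (2|389) = -1. Now have -(27|389).
389 ≡ 1 (mod 4), so quadratic reciprocity gives (27|389) = (389|27). Reduce: 389 ≡ 11 (mod 27). Now have -(11|27).
Both 11 ≡ 3 and 27 ≡ 3 (mod 4), so reciprocity gives (11|27) = -(27|11). Reduce: 27 ≡ 5 (mod 11). Now have (5|11).
5 ≡ 1 (mod 4), so quadratic reciprocity gives (5|11) = (11|5). Reduce: 11 ≡ 1 (mod 5). Now have (1|5).
(1|5) = 1. Collecting the sign factors: 1.
The Legendre symbol is 1, so x^2 ≡ 443 (mod 389) has solution.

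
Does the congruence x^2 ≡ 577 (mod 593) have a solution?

577 ≡ 1 (mod 4), so quadratic reciprocity gives (577/593) = (593/577). Reduce: 593 ≡ 16 (mod 577). Now have (16/577).
Factor out 2: 16 = 2^4. Since 577 ≡ 1 (mod 8), (2/577) = +1, and (2/577)^4 = +1. Now have (1/577).
(1/577) = 1. Collecting the sign factors: 1.
(577/593) = 1, and 593 is prime, so 577 is a quadratic residue mod 593.

yes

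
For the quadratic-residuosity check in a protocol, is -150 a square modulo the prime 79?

yes

(-150/79)
  = (8/79)    [-150 ≡ 8 mod 79]
  = (1/79)    [79 ≡ 7 mod 8 ⇒ (2/79)^3 = +1]
  = 1    [(1/79) = 1]
The Legendre symbol is 1, so x^2 ≡ -150 (mod 79) has solution.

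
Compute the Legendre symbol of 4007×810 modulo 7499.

-1

By multiplicativity, (4007·810|7499) = (4007|7499)·(810|7499).
First factor (4007|7499):
(4007|7499)
  = -(7499|4007)    [QR: both ≡ 3 mod 4, sign flips]
  = -(3492|4007)    [7499 ≡ 3492 mod 4007]
  = -(873|4007)    [4007 ≡ 7 mod 8 ⇒ (2|4007)^2 = +1]
  = -(4007|873)    [QR: 873 ≡ 1 mod 4, sign kept]
  = -(515|873)    [4007 ≡ 515 mod 873]
  = -(873|515)    [QR: 873 ≡ 1 mod 4, sign kept]
  = -(358|515)    [873 ≡ 358 mod 515]
  = (179|515)    [515 ≡ 3 mod 8 ⇒ (2|515) = -1]
  = -(515|179)    [QR: both ≡ 3 mod 4, sign flips]
  = -(157|179)    [515 ≡ 157 mod 179]
  = -(179|157)    [QR: 157 ≡ 1 mod 4, sign kept]
  = -(22|157)    [179 ≡ 22 mod 157]
  = (11|157)    [157 ≡ 5 mod 8 ⇒ (2|157) = -1]
  = (157|11)    [QR: 157 ≡ 1 mod 4, sign kept]
  = (3|11)    [157 ≡ 3 mod 11]
  = -(11|3)    [QR: both ≡ 3 mod 4, sign flips]
  = -(2|3)    [11 ≡ 2 mod 3]
  = (1|3)    [3 ≡ 3 mod 8 ⇒ (2|3) = -1]
  = 1    [(1|3) = 1]
Second factor (810|7499):
(810|7499)
  = -(405|7499)    [7499 ≡ 3 mod 8 ⇒ (2|7499) = -1]
  = -(7499|405)    [QR: 405 ≡ 1 mod 4, sign kept]
  = -(209|405)    [7499 ≡ 209 mod 405]
  = -(405|209)    [QR: 209 ≡ 1 mod 4, sign kept]
  = -(196|209)    [405 ≡ 196 mod 209]
  = -(49|209)    [209 ≡ 1 mod 8 ⇒ (2|209)^2 = +1]
  = -(209|49)    [QR: 49 ≡ 1 mod 4, sign kept]
  = -(13|49)    [209 ≡ 13 mod 49]
  = -(49|13)    [QR: 13 ≡ 1 mod 4, sign kept]
  = -(10|13)    [49 ≡ 10 mod 13]
  = (5|13)    [13 ≡ 5 mod 8 ⇒ (2|13) = -1]
  = (13|5)    [QR: 5 ≡ 1 mod 4, sign kept]
  = (3|5)    [13 ≡ 3 mod 5]
  = (5|3)    [QR: 5 ≡ 1 mod 4, sign kept]
  = (2|3)    [5 ≡ 2 mod 3]
  = -(1|3)    [3 ≡ 3 mod 8 ⇒ (2|3) = -1]
  = -1    [(1|3) = 1]
Product: (1)·(-1) = -1.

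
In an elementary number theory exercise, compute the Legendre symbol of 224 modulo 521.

-1

Factor out 2: 224 = 2^5·7. Since 521 ≡ 1 (mod 8), (2 / 521) = +1, and (2 / 521)^5 = +1. Now have (7 / 521).
521 ≡ 1 (mod 4), so quadratic reciprocity gives (7 / 521) = (521 / 7). Reduce: 521 ≡ 3 (mod 7). Now have (3 / 7).
Both 3 ≡ 3 and 7 ≡ 3 (mod 4), so reciprocity gives (3 / 7) = -(7 / 3). Reduce: 7 ≡ 1 (mod 3). Now have -(1 / 3).
(1 / 3) = 1. Collecting the sign factors: -1.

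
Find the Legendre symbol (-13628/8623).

(-13628/8623)
  = (3618/8623)    [-13628 ≡ 3618 mod 8623]
  = (1809/8623)    [8623 ≡ 7 mod 8 ⇒ (2/8623) = +1]
  = (8623/1809)    [QR: 1809 ≡ 1 mod 4, sign kept]
  = (1387/1809)    [8623 ≡ 1387 mod 1809]
  = (1809/1387)    [QR: 1809 ≡ 1 mod 4, sign kept]
  = (422/1387)    [1809 ≡ 422 mod 1387]
  = -(211/1387)    [1387 ≡ 3 mod 8 ⇒ (2/1387) = -1]
  = (1387/211)    [QR: both ≡ 3 mod 4, sign flips]
  = (121/211)    [1387 ≡ 121 mod 211]
  = (211/121)    [QR: 121 ≡ 1 mod 4, sign kept]
  = (90/121)    [211 ≡ 90 mod 121]
  = (45/121)    [121 ≡ 1 mod 8 ⇒ (2/121) = +1]
  = (121/45)    [QR: 45 ≡ 1 mod 4, sign kept]
  = (31/45)    [121 ≡ 31 mod 45]
  = (45/31)    [QR: 45 ≡ 1 mod 4, sign kept]
  = (14/31)    [45 ≡ 14 mod 31]
  = (7/31)    [31 ≡ 7 mod 8 ⇒ (2/31) = +1]
  = -(31/7)    [QR: both ≡ 3 mod 4, sign flips]
  = -(3/7)    [31 ≡ 3 mod 7]
  = (7/3)    [QR: both ≡ 3 mod 4, sign flips]
  = (1/3)    [7 ≡ 1 mod 3]
  = 1    [(1/3) = 1]

1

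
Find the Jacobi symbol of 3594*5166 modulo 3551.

1

By multiplicativity, (3594·5166/3551) = (3594/3551)·(5166/3551).
First factor (3594/3551):
Reduce the numerator: 3594 ≡ 43 (mod 3551), so (3594/3551) = (43/3551).
Both 43 ≡ 3 and 3551 ≡ 3 (mod 4), so reciprocity gives (43/3551) = -(3551/43). Reduce: 3551 ≡ 25 (mod 43). Now have -(25/43).
25 ≡ 1 (mod 4), so quadratic reciprocity gives (25/43) = (43/25). Reduce: 43 ≡ 18 (mod 25). Now have -(18/25).
Factor out 2: 18 = 2·9. Since 25 ≡ 1 (mod 8), (2/25) = +1. Now have -(9/25).
9 ≡ 1 (mod 4), so quadratic reciprocity gives (9/25) = (25/9). Reduce: 25 ≡ 7 (mod 9). Now have -(7/9).
9 ≡ 1 (mod 4), so quadratic reciprocity gives (7/9) = (9/7). Reduce: 9 ≡ 2 (mod 7). Now have -(2/7).
Factor out 2: 2 = 2. Since 7 ≡ 7 (mod 8), (2/7) = +1. Now have -(1/7).
(1/7) = 1. Collecting the sign factors: -1.
Second factor (5166/3551):
Reduce the numerator: 5166 ≡ 1615 (mod 3551), so (5166/3551) = (1615/3551).
Both 1615 ≡ 3 and 3551 ≡ 3 (mod 4), so reciprocity gives (1615/3551) = -(3551/1615). Reduce: 3551 ≡ 321 (mod 1615). Now have -(321/1615).
321 ≡ 1 (mod 4), so quadratic reciprocity gives (321/1615) = (1615/321). Reduce: 1615 ≡ 10 (mod 321). Now have -(10/321).
Factor out 2: 10 = 2·5. Since 321 ≡ 1 (mod 8), (2/321) = +1. Now have -(5/321).
5 ≡ 1 (mod 4), so quadratic reciprocity gives (5/321) = (321/5). Reduce: 321 ≡ 1 (mod 5). Now have -(1/5).
(1/5) = 1. Collecting the sign factors: -1.
Product: (-1)·(-1) = 1.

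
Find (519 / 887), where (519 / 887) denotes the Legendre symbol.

1

(519 / 887)
  = -(887 / 519)    [QR: both ≡ 3 mod 4, sign flips]
  = -(368 / 519)    [887 ≡ 368 mod 519]
  = -(23 / 519)    [519 ≡ 7 mod 8 ⇒ (2 / 519)^4 = +1]
  = (519 / 23)    [QR: both ≡ 3 mod 4, sign flips]
  = (13 / 23)    [519 ≡ 13 mod 23]
  = (23 / 13)    [QR: 13 ≡ 1 mod 4, sign kept]
  = (10 / 13)    [23 ≡ 10 mod 13]
  = -(5 / 13)    [13 ≡ 5 mod 8 ⇒ (2 / 13) = -1]
  = -(13 / 5)    [QR: 5 ≡ 1 mod 4, sign kept]
  = -(3 / 5)    [13 ≡ 3 mod 5]
  = -(5 / 3)    [QR: 5 ≡ 1 mod 4, sign kept]
  = -(2 / 3)    [5 ≡ 2 mod 3]
  = (1 / 3)    [3 ≡ 3 mod 8 ⇒ (2 / 3) = -1]
  = 1    [(1 / 3) = 1]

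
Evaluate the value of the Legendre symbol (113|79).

-1

Reduce the numerator: 113 ≡ 34 (mod 79), so (113|79) = (34|79).
Factor out 2: 34 = 2·17. Since 79 ≡ 7 (mod 8), (2|79) = +1. Now have (17|79).
17 ≡ 1 (mod 4), so quadratic reciprocity gives (17|79) = (79|17). Reduce: 79 ≡ 11 (mod 17). Now have (11|17).
17 ≡ 1 (mod 4), so quadratic reciprocity gives (11|17) = (17|11). Reduce: 17 ≡ 6 (mod 11). Now have (6|11).
Factor out 2: 6 = 2·3. Since 11 ≡ 3 (mod 8), (2|11) = -1. Now have -(3|11).
Both 3 ≡ 3 and 11 ≡ 3 (mod 4), so reciprocity gives (3|11) = -(11|3). Reduce: 11 ≡ 2 (mod 3). Now have (2|3).
Factor out 2: 2 = 2. Since 3 ≡ 3 (mod 8), (2|3) = -1. Now have -(1|3).
(1|3) = 1. Collecting the sign factors: -1.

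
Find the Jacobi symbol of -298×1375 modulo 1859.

By multiplicativity, (-298·1375|1859) = (-298|1859)·(1375|1859).
First factor (-298|1859):
Pull out -1: (-298|1859) = (-1|1859)·(298|1859). Since 1859 ≡ 3 (mod 4), (-1|1859) = -1. Now have -(298|1859).
Factor out 2: 298 = 2·149. Since 1859 ≡ 3 (mod 8), (2|1859) = -1. Now have (149|1859).
149 ≡ 1 (mod 4), so quadratic reciprocity gives (149|1859) = (1859|149). Reduce: 1859 ≡ 71 (mod 149). Now have (71|149).
149 ≡ 1 (mod 4), so quadratic reciprocity gives (71|149) = (149|71). Reduce: 149 ≡ 7 (mod 71). Now have (7|71).
Both 7 ≡ 3 and 71 ≡ 3 (mod 4), so reciprocity gives (7|71) = -(71|7). Reduce: 71 ≡ 1 (mod 7). Now have -(1|7).
(1|7) = 1. Collecting the sign factors: -1.
Second factor (1375|1859):
Both 1375 ≡ 3 and 1859 ≡ 3 (mod 4), so reciprocity gives (1375|1859) = -(1859|1375). Reduce: 1859 ≡ 484 (mod 1375). Now have -(484|1375).
Factor out 2: 484 = 2^2·121. Since 1375 ≡ 7 (mod 8), (2|1375) = +1, and (2|1375)^2 = +1. Now have -(121|1375).
121 ≡ 1 (mod 4), so quadratic reciprocity gives (121|1375) = (1375|121). Reduce: 1375 ≡ 44 (mod 121). Now have -(44|121).
Factor out 2: 44 = 2^2·11. Since 121 ≡ 1 (mod 8), (2|121) = +1, and (2|121)^2 = +1. Now have -(11|121).
121 ≡ 1 (mod 4), so quadratic reciprocity gives (11|121) = (121|11). Reduce: 121 ≡ 0 (mod 11). Now have -(0|11).
The numerator is now 0 with denominator 11 > 1: the symbol is 0.
Product: (-1)·(0) = 0.

0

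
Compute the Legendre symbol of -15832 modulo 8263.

Pull out -1: (-15832|8263) = (-1|8263)·(15832|8263). Since 8263 ≡ 3 (mod 4), (-1|8263) = -1. Now have -(15832|8263).
Reduce the numerator: 15832 ≡ 7569 (mod 8263), so (15832|8263) = (7569|8263).
7569 ≡ 1 (mod 4), so quadratic reciprocity gives (7569|8263) = (8263|7569). Reduce: 8263 ≡ 694 (mod 7569). Now have -(694|7569).
Factor out 2: 694 = 2·347. Since 7569 ≡ 1 (mod 8), (2|7569) = +1. Now have -(347|7569).
7569 ≡ 1 (mod 4), so quadratic reciprocity gives (347|7569) = (7569|347). Reduce: 7569 ≡ 282 (mod 347). Now have -(282|347).
Factor out 2: 282 = 2·141. Since 347 ≡ 3 (mod 8), (2|347) = -1. Now have (141|347).
141 ≡ 1 (mod 4), so quadratic reciprocity gives (141|347) = (347|141). Reduce: 347 ≡ 65 (mod 141). Now have (65|141).
65 ≡ 1 (mod 4), so quadratic reciprocity gives (65|141) = (141|65). Reduce: 141 ≡ 11 (mod 65). Now have (11|65).
65 ≡ 1 (mod 4), so quadratic reciprocity gives (11|65) = (65|11). Reduce: 65 ≡ 10 (mod 11). Now have (10|11).
Factor out 2: 10 = 2·5. Since 11 ≡ 3 (mod 8), (2|11) = -1. Now have -(5|11).
5 ≡ 1 (mod 4), so quadratic reciprocity gives (5|11) = (11|5). Reduce: 11 ≡ 1 (mod 5). Now have -(1|5).
(1|5) = 1. Collecting the sign factors: -1.

-1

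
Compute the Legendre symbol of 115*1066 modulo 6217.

By multiplicativity, (115·1066/6217) = (115/6217)·(1066/6217).
First factor (115/6217):
(115/6217)
  = (6217/115)    [QR: 6217 ≡ 1 mod 4, sign kept]
  = (7/115)    [6217 ≡ 7 mod 115]
  = -(115/7)    [QR: both ≡ 3 mod 4, sign flips]
  = -(3/7)    [115 ≡ 3 mod 7]
  = (7/3)    [QR: both ≡ 3 mod 4, sign flips]
  = (1/3)    [7 ≡ 1 mod 3]
  = 1    [(1/3) = 1]
Second factor (1066/6217):
(1066/6217)
  = (533/6217)    [6217 ≡ 1 mod 8 ⇒ (2/6217) = +1]
  = (6217/533)    [QR: 533 ≡ 1 mod 4, sign kept]
  = (354/533)    [6217 ≡ 354 mod 533]
  = -(177/533)    [533 ≡ 5 mod 8 ⇒ (2/533) = -1]
  = -(533/177)    [QR: 177 ≡ 1 mod 4, sign kept]
  = -(2/177)    [533 ≡ 2 mod 177]
  = -(1/177)    [177 ≡ 1 mod 8 ⇒ (2/177) = +1]
  = -1    [(1/177) = 1]
Product: (1)·(-1) = -1.

-1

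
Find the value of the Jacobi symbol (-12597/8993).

0

Reduce the numerator: -12597 ≡ 5389 (mod 8993), so (-12597/8993) = (5389/8993).
5389 ≡ 1 (mod 4), so quadratic reciprocity gives (5389/8993) = (8993/5389). Reduce: 8993 ≡ 3604 (mod 5389). Now have (3604/5389).
Factor out 2: 3604 = 2^2·901. Since 5389 ≡ 5 (mod 8), (2/5389) = -1, and (2/5389)^2 = +1. Now have (901/5389).
901 ≡ 1 (mod 4), so quadratic reciprocity gives (901/5389) = (5389/901). Reduce: 5389 ≡ 884 (mod 901). Now have (884/901).
Factor out 2: 884 = 2^2·221. Since 901 ≡ 5 (mod 8), (2/901) = -1, and (2/901)^2 = +1. Now have (221/901).
221 ≡ 1 (mod 4), so quadratic reciprocity gives (221/901) = (901/221). Reduce: 901 ≡ 17 (mod 221). Now have (17/221).
17 ≡ 1 (mod 4), so quadratic reciprocity gives (17/221) = (221/17). Reduce: 221 ≡ 0 (mod 17). Now have (0/17).
The numerator is now 0 with denominator 17 > 1: the symbol is 0.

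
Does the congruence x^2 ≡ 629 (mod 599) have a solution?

yes

Reduce the numerator: 629 ≡ 30 (mod 599), so (629/599) = (30/599).
Factor out 2: 30 = 2·15. Since 599 ≡ 7 (mod 8), (2/599) = +1. Now have (15/599).
Both 15 ≡ 3 and 599 ≡ 3 (mod 4), so reciprocity gives (15/599) = -(599/15). Reduce: 599 ≡ 14 (mod 15). Now have -(14/15).
Factor out 2: 14 = 2·7. Since 15 ≡ 7 (mod 8), (2/15) = +1. Now have -(7/15).
Both 7 ≡ 3 and 15 ≡ 3 (mod 4), so reciprocity gives (7/15) = -(15/7). Reduce: 15 ≡ 1 (mod 7). Now have (1/7).
(1/7) = 1. Collecting the sign factors: 1.
(629/599) = 1, and 599 is prime, so 629 is a quadratic residue mod 599.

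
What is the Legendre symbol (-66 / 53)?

1

Pull out -1: (-66 / 53) = (-1 / 53)·(66 / 53). Since 53 ≡ 1 (mod 4), (-1 / 53) = +1. Now have (66 / 53).
Reduce the numerator: 66 ≡ 13 (mod 53), so (66 / 53) = (13 / 53).
13 ≡ 1 (mod 4), so quadratic reciprocity gives (13 / 53) = (53 / 13). Reduce: 53 ≡ 1 (mod 13). Now have (1 / 13).
(1 / 13) = 1. Collecting the sign factors: 1.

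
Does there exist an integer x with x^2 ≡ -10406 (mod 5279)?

(-10406/5279)
  = -(10406/5279)    [5279 ≡ 3 mod 4 ⇒ (-1/5279) = -1]
  = -(5127/5279)    [10406 ≡ 5127 mod 5279]
  = (5279/5127)    [QR: both ≡ 3 mod 4, sign flips]
  = (152/5127)    [5279 ≡ 152 mod 5127]
  = (19/5127)    [5127 ≡ 7 mod 8 ⇒ (2/5127)^3 = +1]
  = -(5127/19)    [QR: both ≡ 3 mod 4, sign flips]
  = -(16/19)    [5127 ≡ 16 mod 19]
  = -(1/19)    [19 ≡ 3 mod 8 ⇒ (2/19)^4 = +1]
  = -1    [(1/19) = 1]
(-10406/5279) = -1, and 5279 is prime, so -10406 is not a quadratic residue mod 5279.

no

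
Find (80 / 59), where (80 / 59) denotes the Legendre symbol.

(80 / 59)
  = (21 / 59)    [80 ≡ 21 mod 59]
  = (59 / 21)    [QR: 21 ≡ 1 mod 4, sign kept]
  = (17 / 21)    [59 ≡ 17 mod 21]
  = (21 / 17)    [QR: 17 ≡ 1 mod 4, sign kept]
  = (4 / 17)    [21 ≡ 4 mod 17]
  = (1 / 17)    [17 ≡ 1 mod 8 ⇒ (2 / 17)^2 = +1]
  = 1    [(1 / 17) = 1]

1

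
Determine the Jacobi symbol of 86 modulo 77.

(86/77)
  = (9/77)    [86 ≡ 9 mod 77]
  = (77/9)    [QR: 9 ≡ 1 mod 4, sign kept]
  = (5/9)    [77 ≡ 5 mod 9]
  = (9/5)    [QR: 5 ≡ 1 mod 4, sign kept]
  = (4/5)    [9 ≡ 4 mod 5]
  = (1/5)    [5 ≡ 5 mod 8 ⇒ (2/5)^2 = +1]
  = 1    [(1/5) = 1]

1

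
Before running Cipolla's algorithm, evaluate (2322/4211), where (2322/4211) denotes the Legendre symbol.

1

Factor out 2: 2322 = 2·1161. Since 4211 ≡ 3 (mod 8), (2/4211) = -1. Now have -(1161/4211).
1161 ≡ 1 (mod 4), so quadratic reciprocity gives (1161/4211) = (4211/1161). Reduce: 4211 ≡ 728 (mod 1161). Now have -(728/1161).
Factor out 2: 728 = 2^3·91. Since 1161 ≡ 1 (mod 8), (2/1161) = +1, and (2/1161)^3 = +1. Now have -(91/1161).
1161 ≡ 1 (mod 4), so quadratic reciprocity gives (91/1161) = (1161/91). Reduce: 1161 ≡ 69 (mod 91). Now have -(69/91).
69 ≡ 1 (mod 4), so quadratic reciprocity gives (69/91) = (91/69). Reduce: 91 ≡ 22 (mod 69). Now have -(22/69).
Factor out 2: 22 = 2·11. Since 69 ≡ 5 (mod 8), (2/69) = -1. Now have (11/69).
69 ≡ 1 (mod 4), so quadratic reciprocity gives (11/69) = (69/11). Reduce: 69 ≡ 3 (mod 11). Now have (3/11).
Both 3 ≡ 3 and 11 ≡ 3 (mod 4), so reciprocity gives (3/11) = -(11/3). Reduce: 11 ≡ 2 (mod 3). Now have -(2/3).
Factor out 2: 2 = 2. Since 3 ≡ 3 (mod 8), (2/3) = -1. Now have (1/3).
(1/3) = 1. Collecting the sign factors: 1.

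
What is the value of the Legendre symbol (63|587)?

Both 63 ≡ 3 and 587 ≡ 3 (mod 4), so reciprocity gives (63|587) = -(587|63). Reduce: 587 ≡ 20 (mod 63). Now have -(20|63).
Factor out 2: 20 = 2^2·5. Since 63 ≡ 7 (mod 8), (2|63) = +1, and (2|63)^2 = +1. Now have -(5|63).
5 ≡ 1 (mod 4), so quadratic reciprocity gives (5|63) = (63|5). Reduce: 63 ≡ 3 (mod 5). Now have -(3|5).
5 ≡ 1 (mod 4), so quadratic reciprocity gives (3|5) = (5|3). Reduce: 5 ≡ 2 (mod 3). Now have -(2|3).
Factor out 2: 2 = 2. Since 3 ≡ 3 (mod 8), (2|3) = -1. Now have (1|3).
(1|3) = 1. Collecting the sign factors: 1.

1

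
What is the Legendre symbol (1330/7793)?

(1330/7793)
  = (665/7793)    [7793 ≡ 1 mod 8 ⇒ (2/7793) = +1]
  = (7793/665)    [QR: 665 ≡ 1 mod 4, sign kept]
  = (478/665)    [7793 ≡ 478 mod 665]
  = (239/665)    [665 ≡ 1 mod 8 ⇒ (2/665) = +1]
  = (665/239)    [QR: 665 ≡ 1 mod 4, sign kept]
  = (187/239)    [665 ≡ 187 mod 239]
  = -(239/187)    [QR: both ≡ 3 mod 4, sign flips]
  = -(52/187)    [239 ≡ 52 mod 187]
  = -(13/187)    [187 ≡ 3 mod 8 ⇒ (2/187)^2 = +1]
  = -(187/13)    [QR: 13 ≡ 1 mod 4, sign kept]
  = -(5/13)    [187 ≡ 5 mod 13]
  = -(13/5)    [QR: 5 ≡ 1 mod 4, sign kept]
  = -(3/5)    [13 ≡ 3 mod 5]
  = -(5/3)    [QR: 5 ≡ 1 mod 4, sign kept]
  = -(2/3)    [5 ≡ 2 mod 3]
  = (1/3)    [3 ≡ 3 mod 8 ⇒ (2/3) = -1]
  = 1    [(1/3) = 1]

1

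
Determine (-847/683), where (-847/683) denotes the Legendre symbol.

(-847/683)
  = -(847/683)    [683 ≡ 3 mod 4 ⇒ (-1/683) = -1]
  = -(164/683)    [847 ≡ 164 mod 683]
  = -(41/683)    [683 ≡ 3 mod 8 ⇒ (2/683)^2 = +1]
  = -(683/41)    [QR: 41 ≡ 1 mod 4, sign kept]
  = -(27/41)    [683 ≡ 27 mod 41]
  = -(41/27)    [QR: 41 ≡ 1 mod 4, sign kept]
  = -(14/27)    [41 ≡ 14 mod 27]
  = (7/27)    [27 ≡ 3 mod 8 ⇒ (2/27) = -1]
  = -(27/7)    [QR: both ≡ 3 mod 4, sign flips]
  = -(6/7)    [27 ≡ 6 mod 7]
  = -(3/7)    [7 ≡ 7 mod 8 ⇒ (2/7) = +1]
  = (7/3)    [QR: both ≡ 3 mod 4, sign flips]
  = (1/3)    [7 ≡ 1 mod 3]
  = 1    [(1/3) = 1]

1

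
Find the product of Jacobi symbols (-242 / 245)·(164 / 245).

-1

By multiplicativity, (-242·164 / 245) = (-242 / 245)·(164 / 245).
First factor (-242 / 245):
Pull out -1: (-242 / 245) = (-1 / 245)·(242 / 245). Since 245 ≡ 1 (mod 4), (-1 / 245) = +1. Now have (242 / 245).
Factor out 2: 242 = 2·121. Since 245 ≡ 5 (mod 8), (2 / 245) = -1. Now have -(121 / 245).
121 ≡ 1 (mod 4), so quadratic reciprocity gives (121 / 245) = (245 / 121). Reduce: 245 ≡ 3 (mod 121). Now have -(3 / 121).
121 ≡ 1 (mod 4), so quadratic reciprocity gives (3 / 121) = (121 / 3). Reduce: 121 ≡ 1 (mod 3). Now have -(1 / 3).
(1 / 3) = 1. Collecting the sign factors: -1.
Second factor (164 / 245):
Factor out 2: 164 = 2^2·41. Since 245 ≡ 5 (mod 8), (2 / 245) = -1, and (2 / 245)^2 = +1. Now have (41 / 245).
41 ≡ 1 (mod 4), so quadratic reciprocity gives (41 / 245) = (245 / 41). Reduce: 245 ≡ 40 (mod 41). Now have (40 / 41).
Factor out 2: 40 = 2^3·5. Since 41 ≡ 1 (mod 8), (2 / 41) = +1, and (2 / 41)^3 = +1. Now have (5 / 41).
5 ≡ 1 (mod 4), so quadratic reciprocity gives (5 / 41) = (41 / 5). Reduce: 41 ≡ 1 (mod 5). Now have (1 / 5).
(1 / 5) = 1. Collecting the sign factors: 1.
Product: (-1)·(1) = -1.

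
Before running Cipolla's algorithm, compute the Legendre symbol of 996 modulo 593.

-1

(996 / 593)
  = (403 / 593)    [996 ≡ 403 mod 593]
  = (593 / 403)    [QR: 593 ≡ 1 mod 4, sign kept]
  = (190 / 403)    [593 ≡ 190 mod 403]
  = -(95 / 403)    [403 ≡ 3 mod 8 ⇒ (2 / 403) = -1]
  = (403 / 95)    [QR: both ≡ 3 mod 4, sign flips]
  = (23 / 95)    [403 ≡ 23 mod 95]
  = -(95 / 23)    [QR: both ≡ 3 mod 4, sign flips]
  = -(3 / 23)    [95 ≡ 3 mod 23]
  = (23 / 3)    [QR: both ≡ 3 mod 4, sign flips]
  = (2 / 3)    [23 ≡ 2 mod 3]
  = -(1 / 3)    [3 ≡ 3 mod 8 ⇒ (2 / 3) = -1]
  = -1    [(1 / 3) = 1]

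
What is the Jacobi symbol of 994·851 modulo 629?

By multiplicativity, (994·851/629) = (994/629)·(851/629).
First factor (994/629):
Reduce the numerator: 994 ≡ 365 (mod 629), so (994/629) = (365/629).
365 ≡ 1 (mod 4), so quadratic reciprocity gives (365/629) = (629/365). Reduce: 629 ≡ 264 (mod 365). Now have (264/365).
Factor out 2: 264 = 2^3·33. Since 365 ≡ 5 (mod 8), (2/365) = -1, and (2/365)^3 = -1. Now have -(33/365).
33 ≡ 1 (mod 4), so quadratic reciprocity gives (33/365) = (365/33). Reduce: 365 ≡ 2 (mod 33). Now have -(2/33).
Factor out 2: 2 = 2. Since 33 ≡ 1 (mod 8), (2/33) = +1. Now have -(1/33).
(1/33) = 1. Collecting the sign factors: -1.
Second factor (851/629):
Reduce the numerator: 851 ≡ 222 (mod 629), so (851/629) = (222/629).
Factor out 2: 222 = 2·111. Since 629 ≡ 5 (mod 8), (2/629) = -1. Now have -(111/629).
629 ≡ 1 (mod 4), so quadratic reciprocity gives (111/629) = (629/111). Reduce: 629 ≡ 74 (mod 111). Now have -(74/111).
Factor out 2: 74 = 2·37. Since 111 ≡ 7 (mod 8), (2/111) = +1. Now have -(37/111).
37 ≡ 1 (mod 4), so quadratic reciprocity gives (37/111) = (111/37). Reduce: 111 ≡ 0 (mod 37). Now have -(0/37).
The numerator is now 0 with denominator 37 > 1: the symbol is 0.
Product: (-1)·(0) = 0.

0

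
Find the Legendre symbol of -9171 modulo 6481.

1

Pull out -1: (-9171|6481) = (-1|6481)·(9171|6481). Since 6481 ≡ 1 (mod 4), (-1|6481) = +1. Now have (9171|6481).
Reduce the numerator: 9171 ≡ 2690 (mod 6481), so (9171|6481) = (2690|6481).
Factor out 2: 2690 = 2·1345. Since 6481 ≡ 1 (mod 8), (2|6481) = +1. Now have (1345|6481).
1345 ≡ 1 (mod 4), so quadratic reciprocity gives (1345|6481) = (6481|1345). Reduce: 6481 ≡ 1101 (mod 1345). Now have (1101|1345).
1101 ≡ 1 (mod 4), so quadratic reciprocity gives (1101|1345) = (1345|1101). Reduce: 1345 ≡ 244 (mod 1101). Now have (244|1101).
Factor out 2: 244 = 2^2·61. Since 1101 ≡ 5 (mod 8), (2|1101) = -1, and (2|1101)^2 = +1. Now have (61|1101).
61 ≡ 1 (mod 4), so quadratic reciprocity gives (61|1101) = (1101|61). Reduce: 1101 ≡ 3 (mod 61). Now have (3|61).
61 ≡ 1 (mod 4), so quadratic reciprocity gives (3|61) = (61|3). Reduce: 61 ≡ 1 (mod 3). Now have (1|3).
(1|3) = 1. Collecting the sign factors: 1.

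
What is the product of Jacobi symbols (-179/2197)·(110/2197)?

By multiplicativity, (-179·110/2197) = (-179/2197)·(110/2197).
First factor (-179/2197):
Reduce the numerator: -179 ≡ 2018 (mod 2197), so (-179/2197) = (2018/2197).
Factor out 2: 2018 = 2·1009. Since 2197 ≡ 5 (mod 8), (2/2197) = -1. Now have -(1009/2197).
1009 ≡ 1 (mod 4), so quadratic reciprocity gives (1009/2197) = (2197/1009). Reduce: 2197 ≡ 179 (mod 1009). Now have -(179/1009).
1009 ≡ 1 (mod 4), so quadratic reciprocity gives (179/1009) = (1009/179). Reduce: 1009 ≡ 114 (mod 179). Now have -(114/179).
Factor out 2: 114 = 2·57. Since 179 ≡ 3 (mod 8), (2/179) = -1. Now have (57/179).
57 ≡ 1 (mod 4), so quadratic reciprocity gives (57/179) = (179/57). Reduce: 179 ≡ 8 (mod 57). Now have (8/57).
Factor out 2: 8 = 2^3. Since 57 ≡ 1 (mod 8), (2/57) = +1, and (2/57)^3 = +1. Now have (1/57).
(1/57) = 1. Collecting the sign factors: 1.
Second factor (110/2197):
Factor out 2: 110 = 2·55. Since 2197 ≡ 5 (mod 8), (2/2197) = -1. Now have -(55/2197).
2197 ≡ 1 (mod 4), so quadratic reciprocity gives (55/2197) = (2197/55). Reduce: 2197 ≡ 52 (mod 55). Now have -(52/55).
Factor out 2: 52 = 2^2·13. Since 55 ≡ 7 (mod 8), (2/55) = +1, and (2/55)^2 = +1. Now have -(13/55).
13 ≡ 1 (mod 4), so quadratic reciprocity gives (13/55) = (55/13). Reduce: 55 ≡ 3 (mod 13). Now have -(3/13).
13 ≡ 1 (mod 4), so quadratic reciprocity gives (3/13) = (13/3). Reduce: 13 ≡ 1 (mod 3). Now have -(1/3).
(1/3) = 1. Collecting the sign factors: -1.
Product: (1)·(-1) = -1.

-1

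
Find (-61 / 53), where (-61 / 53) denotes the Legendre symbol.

Reduce the numerator: -61 ≡ 45 (mod 53), so (-61 / 53) = (45 / 53).
45 ≡ 1 (mod 4), so quadratic reciprocity gives (45 / 53) = (53 / 45). Reduce: 53 ≡ 8 (mod 45). Now have (8 / 45).
Factor out 2: 8 = 2^3. Since 45 ≡ 5 (mod 8), (2 / 45) = -1, and (2 / 45)^3 = -1. Now have -(1 / 45).
(1 / 45) = 1. Collecting the sign factors: -1.

-1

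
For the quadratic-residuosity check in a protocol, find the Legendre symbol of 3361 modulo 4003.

1

(3361/4003)
  = (4003/3361)    [QR: 3361 ≡ 1 mod 4, sign kept]
  = (642/3361)    [4003 ≡ 642 mod 3361]
  = (321/3361)    [3361 ≡ 1 mod 8 ⇒ (2/3361) = +1]
  = (3361/321)    [QR: 321 ≡ 1 mod 4, sign kept]
  = (151/321)    [3361 ≡ 151 mod 321]
  = (321/151)    [QR: 321 ≡ 1 mod 4, sign kept]
  = (19/151)    [321 ≡ 19 mod 151]
  = -(151/19)    [QR: both ≡ 3 mod 4, sign flips]
  = -(18/19)    [151 ≡ 18 mod 19]
  = (9/19)    [19 ≡ 3 mod 8 ⇒ (2/19) = -1]
  = (19/9)    [QR: 9 ≡ 1 mod 4, sign kept]
  = (1/9)    [19 ≡ 1 mod 9]
  = 1    [(1/9) = 1]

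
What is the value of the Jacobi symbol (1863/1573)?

1

Reduce the numerator: 1863 ≡ 290 (mod 1573), so (1863/1573) = (290/1573).
Factor out 2: 290 = 2·145. Since 1573 ≡ 5 (mod 8), (2/1573) = -1. Now have -(145/1573).
145 ≡ 1 (mod 4), so quadratic reciprocity gives (145/1573) = (1573/145). Reduce: 1573 ≡ 123 (mod 145). Now have -(123/145).
145 ≡ 1 (mod 4), so quadratic reciprocity gives (123/145) = (145/123). Reduce: 145 ≡ 22 (mod 123). Now have -(22/123).
Factor out 2: 22 = 2·11. Since 123 ≡ 3 (mod 8), (2/123) = -1. Now have (11/123).
Both 11 ≡ 3 and 123 ≡ 3 (mod 4), so reciprocity gives (11/123) = -(123/11). Reduce: 123 ≡ 2 (mod 11). Now have -(2/11).
Factor out 2: 2 = 2. Since 11 ≡ 3 (mod 8), (2/11) = -1. Now have (1/11).
(1/11) = 1. Collecting the sign factors: 1.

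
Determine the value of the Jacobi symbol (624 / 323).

-1

(624 / 323)
  = (301 / 323)    [624 ≡ 301 mod 323]
  = (323 / 301)    [QR: 301 ≡ 1 mod 4, sign kept]
  = (22 / 301)    [323 ≡ 22 mod 301]
  = -(11 / 301)    [301 ≡ 5 mod 8 ⇒ (2 / 301) = -1]
  = -(301 / 11)    [QR: 301 ≡ 1 mod 4, sign kept]
  = -(4 / 11)    [301 ≡ 4 mod 11]
  = -(1 / 11)    [11 ≡ 3 mod 8 ⇒ (2 / 11)^2 = +1]
  = -1    [(1 / 11) = 1]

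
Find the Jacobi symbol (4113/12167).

-1

4113 ≡ 1 (mod 4), so quadratic reciprocity gives (4113/12167) = (12167/4113). Reduce: 12167 ≡ 3941 (mod 4113). Now have (3941/4113).
3941 ≡ 1 (mod 4), so quadratic reciprocity gives (3941/4113) = (4113/3941). Reduce: 4113 ≡ 172 (mod 3941). Now have (172/3941).
Factor out 2: 172 = 2^2·43. Since 3941 ≡ 5 (mod 8), (2/3941) = -1, and (2/3941)^2 = +1. Now have (43/3941).
3941 ≡ 1 (mod 4), so quadratic reciprocity gives (43/3941) = (3941/43). Reduce: 3941 ≡ 28 (mod 43). Now have (28/43).
Factor out 2: 28 = 2^2·7. Since 43 ≡ 3 (mod 8), (2/43) = -1, and (2/43)^2 = +1. Now have (7/43).
Both 7 ≡ 3 and 43 ≡ 3 (mod 4), so reciprocity gives (7/43) = -(43/7). Reduce: 43 ≡ 1 (mod 7). Now have -(1/7).
(1/7) = 1. Collecting the sign factors: -1.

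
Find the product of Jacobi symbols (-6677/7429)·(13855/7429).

By multiplicativity, (-6677·13855/7429) = (-6677/7429)·(13855/7429).
First factor (-6677/7429):
Reduce the numerator: -6677 ≡ 752 (mod 7429), so (-6677/7429) = (752/7429).
Factor out 2: 752 = 2^4·47. Since 7429 ≡ 5 (mod 8), (2/7429) = -1, and (2/7429)^4 = +1. Now have (47/7429).
7429 ≡ 1 (mod 4), so quadratic reciprocity gives (47/7429) = (7429/47). Reduce: 7429 ≡ 3 (mod 47). Now have (3/47).
Both 3 ≡ 3 and 47 ≡ 3 (mod 4), so reciprocity gives (3/47) = -(47/3). Reduce: 47 ≡ 2 (mod 3). Now have -(2/3).
Factor out 2: 2 = 2. Since 3 ≡ 3 (mod 8), (2/3) = -1. Now have (1/3).
(1/3) = 1. Collecting the sign factors: 1.
Second factor (13855/7429):
Reduce the numerator: 13855 ≡ 6426 (mod 7429), so (13855/7429) = (6426/7429).
Factor out 2: 6426 = 2·3213. Since 7429 ≡ 5 (mod 8), (2/7429) = -1. Now have -(3213/7429).
3213 ≡ 1 (mod 4), so quadratic reciprocity gives (3213/7429) = (7429/3213). Reduce: 7429 ≡ 1003 (mod 3213). Now have -(1003/3213).
3213 ≡ 1 (mod 4), so quadratic reciprocity gives (1003/3213) = (3213/1003). Reduce: 3213 ≡ 204 (mod 1003). Now have -(204/1003).
Factor out 2: 204 = 2^2·51. Since 1003 ≡ 3 (mod 8), (2/1003) = -1, and (2/1003)^2 = +1. Now have -(51/1003).
Both 51 ≡ 3 and 1003 ≡ 3 (mod 4), so reciprocity gives (51/1003) = -(1003/51). Reduce: 1003 ≡ 34 (mod 51). Now have (34/51).
Factor out 2: 34 = 2·17. Since 51 ≡ 3 (mod 8), (2/51) = -1. Now have -(17/51).
17 ≡ 1 (mod 4), so quadratic reciprocity gives (17/51) = (51/17). Reduce: 51 ≡ 0 (mod 17). Now have -(0/17).
The numerator is now 0 with denominator 17 > 1: the symbol is 0.
Product: (1)·(0) = 0.

0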